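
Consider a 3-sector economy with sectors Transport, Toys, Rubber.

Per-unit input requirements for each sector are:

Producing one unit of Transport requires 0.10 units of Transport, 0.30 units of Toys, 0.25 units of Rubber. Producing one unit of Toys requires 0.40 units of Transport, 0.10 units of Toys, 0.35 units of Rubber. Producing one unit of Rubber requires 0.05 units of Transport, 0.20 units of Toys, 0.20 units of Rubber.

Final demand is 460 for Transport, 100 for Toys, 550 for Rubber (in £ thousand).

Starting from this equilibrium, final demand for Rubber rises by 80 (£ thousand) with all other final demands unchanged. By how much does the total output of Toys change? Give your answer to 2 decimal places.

I − A =
  [   0.90    -0.40    -0.05]
  [  -0.30     0.90    -0.20]
  [  -0.25    -0.35     0.80]
Cofactors of I−A, C_ij = (−1)^(i+j)·(minor ij) (rows/columns in the sector order above):
  C_11 = (0.90)(0.80) − (-0.20)(-0.35) = 0.6500
  C_12 = −[(-0.30)(0.80) − (-0.20)(-0.25)] = 0.2900
  C_13 = (-0.30)(-0.35) − (0.90)(-0.25) = 0.3300
  C_21 = −[(-0.40)(0.80) − (-0.05)(-0.35)] = 0.3375
  C_22 = (0.90)(0.80) − (-0.05)(-0.25) = 0.7075
  C_23 = −[(0.90)(-0.35) − (-0.40)(-0.25)] = 0.4150
  C_31 = (-0.40)(-0.20) − (-0.05)(0.90) = 0.1250
  C_32 = −[(0.90)(-0.20) − (-0.05)(-0.30)] = 0.1950
  C_33 = (0.90)(0.90) − (-0.40)(-0.30) = 0.6900
det(I−A) = Σ_j (I−A)_1j·C_1j = (0.90)(0.6500) + (-0.40)(0.2900) + (-0.05)(0.3300) = 0.4525
adj(I−A) = Cᵀ =
  [ 0.6500   0.3375   0.1250]
  [ 0.2900   0.7075   0.1950]
  [ 0.3300   0.4150   0.6900]
(I − A)⁻¹ = adj(I−A) / det(I−A) ≈
  [   1.4365     0.7459     0.2762]
  [   0.6409     1.5635     0.4309]
  [   0.7293     0.9171     1.5249]
Δx = (I − A)⁻¹ Δd with Δd having +80 in the Rubber component and 0 elsewhere.
So Δx_2 = L_23 · (+80), where L_23 = adj(I−A)_23 / det(I−A) = 0.1950 / 0.4525.
Δx_2 = 0.1950 × (+80) / 0.4525 = 15.60 / 0.4525 ≈ 34.48.

Δx_2 = 34.48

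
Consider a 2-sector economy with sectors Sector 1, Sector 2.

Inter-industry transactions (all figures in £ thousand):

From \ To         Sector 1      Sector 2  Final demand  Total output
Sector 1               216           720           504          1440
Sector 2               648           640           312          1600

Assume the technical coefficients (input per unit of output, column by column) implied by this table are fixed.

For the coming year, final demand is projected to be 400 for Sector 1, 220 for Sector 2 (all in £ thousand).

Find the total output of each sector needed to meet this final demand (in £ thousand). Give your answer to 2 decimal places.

x_1 = 1102.44, x_2 = 1193.50

Technical coefficients a_ij = z_ij / X_j:
  a_11 = 216/1440 = 0.15, a_21 = 648/1440 = 0.45
  a_12 = 720/1600 = 0.45, a_22 = 640/1600 = 0.40
I − A =
  [   0.85    -0.45]
  [  -0.45     0.60]
det(I−A) = (0.85)(0.60) − (-0.45)(-0.45) = 0.3075
adj(I−A) = [[0.60, 0.45], [0.45, 0.85]]
(I − A)⁻¹ = adj(I−A) / det(I−A) ≈
  [   1.9512     1.4634]
  [   1.4634     2.7642]
x = (I − A)⁻¹ d = adj(I−A)·d / det(I−A), with det(I−A) = 0.3075:
  x_1 = (0.60·400 + 0.45·220) / 0.3075 = 339.00 / 0.3075 ≈ 1102.44
  x_2 = (0.45·400 + 0.85·220) / 0.3075 = 367.00 / 0.3075 ≈ 1193.50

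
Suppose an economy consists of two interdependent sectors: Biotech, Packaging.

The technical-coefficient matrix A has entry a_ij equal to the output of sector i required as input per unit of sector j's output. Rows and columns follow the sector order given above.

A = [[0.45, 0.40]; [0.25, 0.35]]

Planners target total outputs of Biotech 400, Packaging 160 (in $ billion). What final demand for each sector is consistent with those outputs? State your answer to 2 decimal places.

I − A =
  [   0.55    -0.40]
  [  -0.25     0.65]
d = (I − A) x:
  d_1 = (+0.55)·400 + (-0.40)·160 = 156.00
  d_2 = (-0.25)·400 + (+0.65)·160 = 4.00

d_1 = 156.00, d_2 = 4.00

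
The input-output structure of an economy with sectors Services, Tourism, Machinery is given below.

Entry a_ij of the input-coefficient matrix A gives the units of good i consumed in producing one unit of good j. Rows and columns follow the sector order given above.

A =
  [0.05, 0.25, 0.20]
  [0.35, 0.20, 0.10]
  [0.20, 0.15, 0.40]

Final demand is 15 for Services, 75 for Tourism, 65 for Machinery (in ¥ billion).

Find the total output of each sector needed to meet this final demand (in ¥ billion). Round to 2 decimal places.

x_S = 95.10, x_T = 157.79, x_M = 179.48

I − A =
  [   0.95    -0.25    -0.20]
  [  -0.35     0.80    -0.10]
  [  -0.20    -0.15     0.60]
Cofactors of I−A, C_ij = (−1)^(i+j)·(minor ij) (rows/columns in the sector order above):
  C_11 = (0.80)(0.60) − (-0.10)(-0.15) = 0.4650
  C_12 = −[(-0.35)(0.60) − (-0.10)(-0.20)] = 0.2300
  C_13 = (-0.35)(-0.15) − (0.80)(-0.20) = 0.2125
  C_21 = −[(-0.25)(0.60) − (-0.20)(-0.15)] = 0.1800
  C_22 = (0.95)(0.60) − (-0.20)(-0.20) = 0.5300
  C_23 = −[(0.95)(-0.15) − (-0.25)(-0.20)] = 0.1925
  C_31 = (-0.25)(-0.10) − (-0.20)(0.80) = 0.1850
  C_32 = −[(0.95)(-0.10) − (-0.20)(-0.35)] = 0.1650
  C_33 = (0.95)(0.80) − (-0.25)(-0.35) = 0.6725
det(I−A) = Σ_j (I−A)_1j·C_1j = (0.95)(0.4650) + (-0.25)(0.2300) + (-0.20)(0.2125) = 0.34175
adj(I−A) = Cᵀ =
  [ 0.4650   0.1800   0.1850]
  [ 0.2300   0.5300   0.1650]
  [ 0.2125   0.1925   0.6725]
(I − A)⁻¹ = adj(I−A) / det(I−A) ≈
  [   1.3606     0.5267     0.5413]
  [   0.6730     1.5508     0.4828]
  [   0.6218     0.5633     1.9678]
x = (I − A)⁻¹ d = adj(I−A)·d / det(I−A), with det(I−A) = 0.34175:
  x_S = (0.4650·15 + 0.1800·75 + 0.1850·65) / 0.34175 = 32.50 / 0.34175 ≈ 95.10
  x_T = (0.2300·15 + 0.5300·75 + 0.1650·65) / 0.34175 = 53.925 / 0.34175 ≈ 157.79
  x_M = (0.2125·15 + 0.1925·75 + 0.6725·65) / 0.34175 = 61.3375 / 0.34175 ≈ 179.48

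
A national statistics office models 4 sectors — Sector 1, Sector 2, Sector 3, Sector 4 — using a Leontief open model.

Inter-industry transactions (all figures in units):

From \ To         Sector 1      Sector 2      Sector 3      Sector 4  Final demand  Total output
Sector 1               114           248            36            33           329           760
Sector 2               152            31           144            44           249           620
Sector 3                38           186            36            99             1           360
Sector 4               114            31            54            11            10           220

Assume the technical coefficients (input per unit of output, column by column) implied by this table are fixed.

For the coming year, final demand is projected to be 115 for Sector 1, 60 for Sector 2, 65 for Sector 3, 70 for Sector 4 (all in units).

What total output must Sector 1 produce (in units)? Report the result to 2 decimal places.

x_1 = 339.41

Technical coefficients a_ij = z_ij / X_j:
  a_11 = 114/760 = 0.15, a_21 = 152/760 = 0.20, a_31 = 38/760 = 0.05, a_41 = 114/760 = 0.15
  a_12 = 248/620 = 0.40, a_22 = 31/620 = 0.05, a_32 = 186/620 = 0.30, a_42 = 31/620 = 0.05
  a_13 = 36/360 = 0.10, a_23 = 144/360 = 0.40, a_33 = 36/360 = 0.10, a_43 = 54/360 = 0.15
  a_14 = 33/220 = 0.15, a_24 = 44/220 = 0.20, a_34 = 99/220 = 0.45, a_44 = 11/220 = 0.05
I − A =
  [   0.85    -0.40    -0.10    -0.15]
  [  -0.20     0.95    -0.40    -0.20]
  [  -0.05    -0.30     0.90    -0.45]
  [  -0.15    -0.05    -0.15     0.95]
Compute the cofactors C_ij = (−1)^(i+j)·(3×3 minor ij) of I−A; the adjugate is their transpose:
adj(I−A) = Cᵀ =
  [ 0.607125   0.359250   0.277625   0.303000]
  [ 0.232000   0.636500   0.366000   0.344000]
  [ 0.179250   0.301000   0.647750   0.398500]
  [ 0.136375   0.137750   0.165375   0.534000]
det(I−A) = Σ_j (I−A)_1j·C_1j = (0.85)(0.607125) + (-0.40)(0.232000) + (-0.10)(0.179250) + (-0.15)(0.136375) = 0.384875
(I − A)⁻¹ = adj(I−A) / det(I−A) ≈
  [   1.5775     0.9334     0.7213     0.7873]
  [   0.6028     1.6538     0.9510     0.8938]
  [   0.4657     0.7821     1.6830     1.0354]
  [   0.3543     0.3579     0.4297     1.3875]
x = (I − A)⁻¹ d = adj(I−A)·d / det(I−A), with det(I−A) = 0.384875:
  x_1 = (0.607125·115 + 0.359250·60 + 0.277625·65 + 0.303000·70) / 0.384875 = 130.63 / 0.384875 ≈ 339.41
  x_2 = (0.232000·115 + 0.636500·60 + 0.366000·65 + 0.344000·70) / 0.384875 = 112.74 / 0.384875 ≈ 292.93
  x_3 = (0.179250·115 + 0.301000·60 + 0.647750·65 + 0.398500·70) / 0.384875 = 108.6725 / 0.384875 ≈ 282.36
  x_4 = (0.136375·115 + 0.137750·60 + 0.165375·65 + 0.534000·70) / 0.384875 = 72.0775 / 0.384875 ≈ 187.28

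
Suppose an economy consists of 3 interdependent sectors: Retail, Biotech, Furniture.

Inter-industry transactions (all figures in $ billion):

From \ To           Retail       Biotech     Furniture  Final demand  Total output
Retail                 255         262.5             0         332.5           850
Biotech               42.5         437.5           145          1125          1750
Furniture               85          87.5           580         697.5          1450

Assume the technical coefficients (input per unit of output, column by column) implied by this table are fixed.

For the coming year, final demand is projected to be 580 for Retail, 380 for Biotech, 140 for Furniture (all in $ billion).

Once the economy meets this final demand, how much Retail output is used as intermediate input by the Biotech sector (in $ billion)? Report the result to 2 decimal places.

z_12 = 94.57

Technical coefficients a_ij = z_ij / X_j:
  a_11 = 255/850 = 0.30, a_21 = 42.5/850 = 0.05, a_31 = 85/850 = 0.10
  a_12 = 262.5/1750 = 0.15, a_22 = 437.5/1750 = 0.25, a_32 = 87.5/1750 = 0.05
  a_13 = 0/1450 = 0.00, a_23 = 145/1450 = 0.10, a_33 = 580/1450 = 0.40
I − A =
  [   0.70    -0.15     0.00]
  [  -0.05     0.75    -0.10]
  [  -0.10    -0.05     0.60]
Cofactors of I−A, C_ij = (−1)^(i+j)·(minor ij) (rows/columns in the sector order above):
  C_11 = (0.75)(0.60) − (-0.10)(-0.05) = 0.4450
  C_12 = −[(-0.05)(0.60) − (-0.10)(-0.10)] = 0.0400
  C_13 = (-0.05)(-0.05) − (0.75)(-0.10) = 0.0775
  C_21 = −[(-0.15)(0.60) − (0.00)(-0.05)] = 0.0900
  C_22 = (0.70)(0.60) − (0.00)(-0.10) = 0.4200
  C_23 = −[(0.70)(-0.05) − (-0.15)(-0.10)] = 0.0500
  C_31 = (-0.15)(-0.10) − (0.00)(0.75) = 0.0150
  C_32 = −[(0.70)(-0.10) − (0.00)(-0.05)] = 0.0700
  C_33 = (0.70)(0.75) − (-0.15)(-0.05) = 0.5175
det(I−A) = Σ_j (I−A)_1j·C_1j = (0.70)(0.4450) + (-0.15)(0.0400) + (0.00)(0.0775) = 0.3055
adj(I−A) = Cᵀ =
  [ 0.4450   0.0900   0.0150]
  [ 0.0400   0.4200   0.0700]
  [ 0.0775   0.0500   0.5175]
(I − A)⁻¹ = adj(I−A) / det(I−A) ≈
  [   1.4566     0.2946     0.0491]
  [   0.1309     1.3748     0.2291]
  [   0.2537     0.1637     1.6939]
First solve x = (I − A)⁻¹ d = adj(I−A)·d / det(I−A); in particular x_2 = (0.0400·580 + 0.4200·380 + 0.0700·140) / 0.3055 = 192.60 / 0.3055 ≈ 630.4419.
Intermediate flow from 1 to 2: z_12 = a_12 · x_2 = 0.15 × 192.60 / 0.3055 = 28.89 / 0.3055 ≈ 94.57.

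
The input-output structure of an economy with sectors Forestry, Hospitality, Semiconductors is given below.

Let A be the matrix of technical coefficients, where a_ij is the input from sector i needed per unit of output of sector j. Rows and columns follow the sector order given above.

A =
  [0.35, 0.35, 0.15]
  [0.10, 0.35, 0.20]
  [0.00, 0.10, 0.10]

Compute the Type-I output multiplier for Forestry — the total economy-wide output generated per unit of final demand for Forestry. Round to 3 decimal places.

I − A =
  [   0.65    -0.35    -0.15]
  [  -0.10     0.65    -0.20]
  [   0.00    -0.10     0.90]
Cofactors of I−A, C_ij = (−1)^(i+j)·(minor ij) (rows/columns in the sector order above):
  C_11 = (0.65)(0.90) − (-0.20)(-0.10) = 0.5650
  C_12 = −[(-0.10)(0.90) − (-0.20)(0.00)] = 0.0900
  C_13 = (-0.10)(-0.10) − (0.65)(0.00) = 0.0100
  C_21 = −[(-0.35)(0.90) − (-0.15)(-0.10)] = 0.3300
  C_22 = (0.65)(0.90) − (-0.15)(0.00) = 0.5850
  C_23 = −[(0.65)(-0.10) − (-0.35)(0.00)] = 0.0650
  C_31 = (-0.35)(-0.20) − (-0.15)(0.65) = 0.1675
  C_32 = −[(0.65)(-0.20) − (-0.15)(-0.10)] = 0.1450
  C_33 = (0.65)(0.65) − (-0.35)(-0.10) = 0.3875
det(I−A) = Σ_j (I−A)_1j·C_1j = (0.65)(0.5650) + (-0.35)(0.0900) + (-0.15)(0.0100) = 0.33425
adj(I−A) = Cᵀ =
  [ 0.5650   0.3300   0.1675]
  [ 0.0900   0.5850   0.1450]
  [ 0.0100   0.0650   0.3875]
(I − A)⁻¹ = adj(I−A) / det(I−A) ≈
  [   1.6904     0.9873     0.5011]
  [   0.2693     1.7502     0.4338]
  [   0.0299     0.1945     1.1593]
The output multiplier for sector j is the column-j sum of the Leontief inverse (I − A)⁻¹ = adj(I−A) / det(I−A).
Column F of adj(I−A): (0.5650, 0.0900, 0.0100); det(I−A) = 0.33425.
m_F = (0.5650 + 0.0900 + 0.0100) / 0.33425 = 0.665 / 0.33425 ≈ 1.990.

m_F = 1.990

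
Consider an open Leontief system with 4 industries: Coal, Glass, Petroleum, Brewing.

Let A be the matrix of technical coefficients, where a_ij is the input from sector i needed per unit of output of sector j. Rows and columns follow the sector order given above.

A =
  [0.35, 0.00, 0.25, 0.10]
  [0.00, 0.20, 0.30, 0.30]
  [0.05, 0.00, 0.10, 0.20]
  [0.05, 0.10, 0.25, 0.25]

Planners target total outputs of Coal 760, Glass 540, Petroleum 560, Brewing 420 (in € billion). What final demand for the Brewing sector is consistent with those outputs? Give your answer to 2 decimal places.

d_B = 83.00

I − A =
  [   0.65     0.00    -0.25    -0.10]
  [   0.00     0.80    -0.30    -0.30]
  [  -0.05     0.00     0.90    -0.20]
  [  -0.05    -0.10    -0.25     0.75]
d = (I − A) x:
  d_C = (+0.65)·760 + (+0.00)·540 + (-0.25)·560 + (-0.10)·420 = 312.00
  d_G = (+0.00)·760 + (+0.80)·540 + (-0.30)·560 + (-0.30)·420 = 138.00
  d_P = (-0.05)·760 + (+0.00)·540 + (+0.90)·560 + (-0.20)·420 = 382.00
  d_B = (-0.05)·760 + (-0.10)·540 + (-0.25)·560 + (+0.75)·420 = 83.00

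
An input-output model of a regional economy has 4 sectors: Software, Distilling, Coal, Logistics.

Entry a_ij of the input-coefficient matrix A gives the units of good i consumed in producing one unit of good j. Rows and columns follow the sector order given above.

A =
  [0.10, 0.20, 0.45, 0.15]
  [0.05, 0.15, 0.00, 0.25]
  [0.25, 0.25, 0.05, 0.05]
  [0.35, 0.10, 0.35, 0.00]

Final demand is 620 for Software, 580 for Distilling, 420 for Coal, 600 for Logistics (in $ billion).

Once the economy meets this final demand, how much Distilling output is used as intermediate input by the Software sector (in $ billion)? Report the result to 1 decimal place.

z_21 = 102.3

I − A =
  [   0.90    -0.20    -0.45    -0.15]
  [  -0.05     0.85     0.00    -0.25]
  [  -0.25    -0.25     0.95    -0.05]
  [  -0.35    -0.10    -0.35     1.00]
Compute the cofactors C_ij = (−1)^(i+j)·(3×3 minor ij) of I−A; the adjugate is their transpose:
adj(I−A) = Cᵀ =
  [ 0.747000   0.328625   0.433375   0.215875]
  [ 0.151625   0.655875   0.143250   0.193875]
  [ 0.255750   0.273625   0.669625   0.140250]
  [ 0.366125   0.276375   0.400375   0.616000]
det(I−A) = Σ_j (I−A)_1j·C_1j = (0.90)(0.747000) + (-0.20)(0.151625) + (-0.45)(0.255750) + (-0.15)(0.366125) = 0.47196875
(I − A)⁻¹ = adj(I−A) / det(I−A) ≈
  [   1.5827     0.6963     0.9182     0.4574]
  [   0.3213     1.3897     0.3035     0.4108]
  [   0.5419     0.5798     1.4188     0.2972]
  [   0.7757     0.5856     0.8483     1.3052]
First solve x = (I − A)⁻¹ d = adj(I−A)·d / det(I−A); in particular x_1 = (0.747000·620 + 0.328625·580 + 0.433375·420 + 0.215875·600) / 0.47196875 = 965.285 / 0.47196875 ≈ 2045.231.
Intermediate flow from 2 to 1: z_21 = a_21 · x_1 = 0.05 × 965.285 / 0.47196875 = 48.26425 / 0.47196875 ≈ 102.3.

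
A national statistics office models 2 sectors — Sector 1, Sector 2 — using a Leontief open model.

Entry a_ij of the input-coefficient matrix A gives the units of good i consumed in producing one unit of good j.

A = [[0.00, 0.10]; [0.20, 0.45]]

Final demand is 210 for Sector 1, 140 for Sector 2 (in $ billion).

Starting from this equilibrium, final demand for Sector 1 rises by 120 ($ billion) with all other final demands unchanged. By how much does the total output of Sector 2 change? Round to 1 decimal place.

Δx_2 = 45.3

I − A =
  [   1.00    -0.10]
  [  -0.20     0.55]
det(I−A) = (1.00)(0.55) − (-0.10)(-0.20) = 0.5300
adj(I−A) = [[0.55, 0.10], [0.20, 1.00]]
(I − A)⁻¹ = adj(I−A) / det(I−A) ≈
  [   1.0377     0.1887]
  [   0.3774     1.8868]
Δx = (I − A)⁻¹ Δd with Δd having +120 in the Sector 1 component and 0 elsewhere.
So Δx_2 = L_21 · (+120), where L_21 = adj(I−A)_21 / det(I−A) = 0.20 / 0.5300.
Δx_2 = 0.20 × (+120) / 0.5300 = 24.00 / 0.5300 ≈ 45.3.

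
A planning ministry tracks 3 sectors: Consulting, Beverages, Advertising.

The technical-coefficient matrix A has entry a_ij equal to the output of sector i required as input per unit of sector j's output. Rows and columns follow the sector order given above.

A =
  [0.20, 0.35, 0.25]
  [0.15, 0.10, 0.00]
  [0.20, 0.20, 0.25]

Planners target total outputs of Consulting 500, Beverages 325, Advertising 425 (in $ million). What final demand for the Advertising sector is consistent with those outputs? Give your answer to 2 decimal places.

I − A =
  [   0.80    -0.35    -0.25]
  [  -0.15     0.90     0.00]
  [  -0.20    -0.20     0.75]
d = (I − A) x:
  d_1 = (+0.80)·500 + (-0.35)·325 + (-0.25)·425 = 180.00
  d_2 = (-0.15)·500 + (+0.90)·325 + (+0.00)·425 = 217.50
  d_3 = (-0.20)·500 + (-0.20)·325 + (+0.75)·425 = 153.75

d_3 = 153.75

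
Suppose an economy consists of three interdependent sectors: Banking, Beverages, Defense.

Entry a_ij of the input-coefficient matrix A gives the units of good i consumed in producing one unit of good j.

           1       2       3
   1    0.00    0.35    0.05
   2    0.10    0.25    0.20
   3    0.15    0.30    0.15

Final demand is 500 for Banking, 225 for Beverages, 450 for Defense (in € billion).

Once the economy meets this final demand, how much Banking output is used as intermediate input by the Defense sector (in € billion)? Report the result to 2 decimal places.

z_13 = 44.55

I − A =
  [   1.00    -0.35    -0.05]
  [  -0.10     0.75    -0.20]
  [  -0.15    -0.30     0.85]
Cofactors of I−A, C_ij = (−1)^(i+j)·(minor ij) (rows/columns in the sector order above):
  C_11 = (0.75)(0.85) − (-0.20)(-0.30) = 0.5775
  C_12 = −[(-0.10)(0.85) − (-0.20)(-0.15)] = 0.1150
  C_13 = (-0.10)(-0.30) − (0.75)(-0.15) = 0.1425
  C_21 = −[(-0.35)(0.85) − (-0.05)(-0.30)] = 0.3125
  C_22 = (1.00)(0.85) − (-0.05)(-0.15) = 0.8425
  C_23 = −[(1.00)(-0.30) − (-0.35)(-0.15)] = 0.3525
  C_31 = (-0.35)(-0.20) − (-0.05)(0.75) = 0.1075
  C_32 = −[(1.00)(-0.20) − (-0.05)(-0.10)] = 0.2050
  C_33 = (1.00)(0.75) − (-0.35)(-0.10) = 0.7150
det(I−A) = Σ_j (I−A)_1j·C_1j = (1.00)(0.5775) + (-0.35)(0.1150) + (-0.05)(0.1425) = 0.530125
adj(I−A) = Cᵀ =
  [ 0.5775   0.3125   0.1075]
  [ 0.1150   0.8425   0.2050]
  [ 0.1425   0.3525   0.7150]
(I − A)⁻¹ = adj(I−A) / det(I−A) ≈
  [   1.0894     0.5895     0.2028]
  [   0.2169     1.5892     0.3867]
  [   0.2688     0.6649     1.3487]
First solve x = (I − A)⁻¹ d = adj(I−A)·d / det(I−A); in particular x_3 = (0.1425·500 + 0.3525·225 + 0.7150·450) / 0.530125 = 472.3125 / 0.530125 ≈ 890.9455.
Intermediate flow from 1 to 3: z_13 = a_13 · x_3 = 0.05 × 472.3125 / 0.530125 = 23.615625 / 0.530125 ≈ 44.55.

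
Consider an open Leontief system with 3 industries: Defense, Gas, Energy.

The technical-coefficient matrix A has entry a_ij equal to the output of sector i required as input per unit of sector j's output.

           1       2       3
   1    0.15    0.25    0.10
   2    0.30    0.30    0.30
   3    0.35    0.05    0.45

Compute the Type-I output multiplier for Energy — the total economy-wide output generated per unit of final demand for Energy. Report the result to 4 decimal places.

m_3 = 4.2986

I − A =
  [   0.85    -0.25    -0.10]
  [  -0.30     0.70    -0.30]
  [  -0.35    -0.05     0.55]
Cofactors of I−A, C_ij = (−1)^(i+j)·(minor ij) (rows/columns in the sector order above):
  C_11 = (0.70)(0.55) − (-0.30)(-0.05) = 0.3700
  C_12 = −[(-0.30)(0.55) − (-0.30)(-0.35)] = 0.2700
  C_13 = (-0.30)(-0.05) − (0.70)(-0.35) = 0.2600
  C_21 = −[(-0.25)(0.55) − (-0.10)(-0.05)] = 0.1425
  C_22 = (0.85)(0.55) − (-0.10)(-0.35) = 0.4325
  C_23 = −[(0.85)(-0.05) − (-0.25)(-0.35)] = 0.1300
  C_31 = (-0.25)(-0.30) − (-0.10)(0.70) = 0.1450
  C_32 = −[(0.85)(-0.30) − (-0.10)(-0.30)] = 0.2850
  C_33 = (0.85)(0.70) − (-0.25)(-0.30) = 0.5200
det(I−A) = Σ_j (I−A)_1j·C_1j = (0.85)(0.3700) + (-0.25)(0.2700) + (-0.10)(0.2600) = 0.2210
adj(I−A) = Cᵀ =
  [ 0.3700   0.1425   0.1450]
  [ 0.2700   0.4325   0.2850]
  [ 0.2600   0.1300   0.5200]
(I − A)⁻¹ = adj(I−A) / det(I−A) ≈
  [   1.67421     0.64480     0.65611]
  [   1.22172     1.95701     1.28959]
  [   1.17647     0.58824     2.35294]
The output multiplier for sector j is the column-j sum of the Leontief inverse (I − A)⁻¹ = adj(I−A) / det(I−A).
Column 3 of adj(I−A): (0.1450, 0.2850, 0.5200); det(I−A) = 0.2210.
m_3 = (0.1450 + 0.2850 + 0.5200) / 0.2210 = 0.95 / 0.2210 ≈ 4.2986.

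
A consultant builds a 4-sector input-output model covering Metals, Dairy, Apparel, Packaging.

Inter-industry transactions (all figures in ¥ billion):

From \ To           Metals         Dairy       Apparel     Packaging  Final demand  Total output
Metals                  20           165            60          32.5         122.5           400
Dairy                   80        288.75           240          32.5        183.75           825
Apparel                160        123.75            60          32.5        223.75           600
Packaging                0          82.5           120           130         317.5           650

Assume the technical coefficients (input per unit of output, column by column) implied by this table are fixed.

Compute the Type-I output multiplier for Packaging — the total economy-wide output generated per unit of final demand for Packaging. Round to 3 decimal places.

Technical coefficients a_ij = z_ij / X_j:
  a_11 = 20/400 = 0.05, a_21 = 80/400 = 0.20, a_31 = 160/400 = 0.40, a_41 = 0/400 = 0.00
  a_12 = 165/825 = 0.20, a_22 = 288.75/825 = 0.35, a_32 = 123.75/825 = 0.15, a_42 = 82.5/825 = 0.10
  a_13 = 60/600 = 0.10, a_23 = 240/600 = 0.40, a_33 = 60/600 = 0.10, a_43 = 120/600 = 0.20
  a_14 = 32.5/650 = 0.05, a_24 = 32.5/650 = 0.05, a_34 = 32.5/650 = 0.05, a_44 = 130/650 = 0.20
I − A =
  [   0.95    -0.20    -0.10    -0.05]
  [  -0.20     0.65    -0.40    -0.05]
  [  -0.40    -0.15     0.90    -0.05]
  [   0.00    -0.10    -0.20     0.80]
Compute the cofactors C_ij = (−1)^(i+j)·(3×3 minor ij) of I−A; the adjugate is their transpose:
adj(I−A) = Cᵀ =
  [ 0.40550   0.16050   0.12600   0.04325]
  [ 0.27400   0.63850   0.33150   0.07775]
  [ 0.23100   0.18475   0.45625   0.05450]
  [ 0.09200   0.12600   0.15550   0.40175]
det(I−A) = Σ_j (I−A)_1j·C_1j = (0.95)(0.40550) + (-0.20)(0.27400) + (-0.10)(0.23100) + (-0.05)(0.09200) = 0.302725
(I − A)⁻¹ = adj(I−A) / det(I−A) ≈
  [   1.3395     0.5302     0.4162     0.1429]
  [   0.9051     2.1092     1.0951     0.2568]
  [   0.7631     0.6103     1.5071     0.1800]
  [   0.3039     0.4162     0.5137     1.3271]
The output multiplier for sector j is the column-j sum of the Leontief inverse (I − A)⁻¹ = adj(I−A) / det(I−A).
Column 4 of adj(I−A): (0.04325, 0.07775, 0.05450, 0.40175); det(I−A) = 0.302725.
m_4 = (0.04325 + 0.07775 + 0.05450 + 0.40175) / 0.302725 = 0.57725 / 0.302725 ≈ 1.907.

m_4 = 1.907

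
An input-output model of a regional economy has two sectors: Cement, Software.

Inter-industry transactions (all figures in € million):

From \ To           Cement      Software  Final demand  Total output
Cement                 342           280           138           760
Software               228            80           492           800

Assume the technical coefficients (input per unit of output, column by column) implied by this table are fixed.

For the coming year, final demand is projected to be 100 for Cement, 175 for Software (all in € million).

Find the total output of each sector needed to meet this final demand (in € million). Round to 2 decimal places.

x_1 = 387.82, x_2 = 323.72

Technical coefficients a_ij = z_ij / X_j:
  a_11 = 342/760 = 0.45, a_21 = 228/760 = 0.30
  a_12 = 280/800 = 0.35, a_22 = 80/800 = 0.10
I − A =
  [   0.55    -0.35]
  [  -0.30     0.90]
det(I−A) = (0.55)(0.90) − (-0.35)(-0.30) = 0.3900
adj(I−A) = [[0.90, 0.35], [0.30, 0.55]]
(I − A)⁻¹ = adj(I−A) / det(I−A) ≈
  [   2.3077     0.8974]
  [   0.7692     1.4103]
x = (I − A)⁻¹ d = adj(I−A)·d / det(I−A), with det(I−A) = 0.3900:
  x_1 = (0.90·100 + 0.35·175) / 0.3900 = 151.25 / 0.3900 ≈ 387.82
  x_2 = (0.30·100 + 0.55·175) / 0.3900 = 126.25 / 0.3900 ≈ 323.72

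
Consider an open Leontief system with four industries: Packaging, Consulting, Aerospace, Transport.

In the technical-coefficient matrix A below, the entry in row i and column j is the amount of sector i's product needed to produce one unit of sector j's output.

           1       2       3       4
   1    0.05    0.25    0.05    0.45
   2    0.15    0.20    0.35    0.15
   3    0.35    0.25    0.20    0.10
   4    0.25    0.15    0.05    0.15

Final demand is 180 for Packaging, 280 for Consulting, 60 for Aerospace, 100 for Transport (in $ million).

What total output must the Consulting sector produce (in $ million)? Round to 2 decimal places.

I − A =
  [   0.95    -0.25    -0.05    -0.45]
  [  -0.15     0.80    -0.35    -0.15]
  [  -0.35    -0.25     0.80    -0.10]
  [  -0.25    -0.15    -0.05     0.85]
Compute the cofactors C_ij = (−1)^(i+j)·(3×3 minor ij) of I−A; the adjugate is their transpose:
adj(I−A) = Cᵀ =
  [ 0.440500   0.239750   0.150750   0.293250]
  [ 0.246750   0.527250   0.262000   0.254500]
  [ 0.293625   0.292250   0.483250   0.263875]
  [ 0.190375   0.180750   0.119000   0.448375]
det(I−A) = Σ_j (I−A)_1j·C_1j = (0.95)(0.440500) + (-0.25)(0.246750) + (-0.05)(0.293625) + (-0.45)(0.190375) = 0.2564375
(I − A)⁻¹ = adj(I−A) / det(I−A) ≈
  [   1.7178     0.9349     0.5879     1.1436]
  [   0.9622     2.0561     1.0217     0.9924]
  [   1.1450     1.1397     1.8845     1.0290]
  [   0.7424     0.7049     0.4641     1.7485]
x = (I − A)⁻¹ d = adj(I−A)·d / det(I−A), with det(I−A) = 0.2564375:
  x_1 = (0.440500·180 + 0.239750·280 + 0.150750·60 + 0.293250·100) / 0.2564375 = 184.79 / 0.2564375 ≈ 720.60
  x_2 = (0.246750·180 + 0.527250·280 + 0.262000·60 + 0.254500·100) / 0.2564375 = 233.215 / 0.2564375 ≈ 909.44
  x_3 = (0.293625·180 + 0.292250·280 + 0.483250·60 + 0.263875·100) / 0.2564375 = 190.065 / 0.2564375 ≈ 741.17
  x_4 = (0.190375·180 + 0.180750·280 + 0.119000·60 + 0.448375·100) / 0.2564375 = 136.855 / 0.2564375 ≈ 533.68

x_2 = 909.44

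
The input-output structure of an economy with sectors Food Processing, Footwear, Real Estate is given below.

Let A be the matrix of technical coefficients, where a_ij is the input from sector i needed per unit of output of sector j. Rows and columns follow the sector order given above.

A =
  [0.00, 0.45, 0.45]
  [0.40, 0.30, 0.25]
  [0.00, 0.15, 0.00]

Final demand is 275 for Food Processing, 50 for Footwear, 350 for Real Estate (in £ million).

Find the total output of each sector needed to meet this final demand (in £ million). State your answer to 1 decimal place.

x_1 = 785.3, x_2 = 681.7, x_3 = 452.3

I − A =
  [   1.00    -0.45    -0.45]
  [  -0.40     0.70    -0.25]
  [   0.00    -0.15     1.00]
Cofactors of I−A, C_ij = (−1)^(i+j)·(minor ij) (rows/columns in the sector order above):
  C_11 = (0.70)(1.00) − (-0.25)(-0.15) = 0.6625
  C_12 = −[(-0.40)(1.00) − (-0.25)(0.00)] = 0.4000
  C_13 = (-0.40)(-0.15) − (0.70)(0.00) = 0.0600
  C_21 = −[(-0.45)(1.00) − (-0.45)(-0.15)] = 0.5175
  C_22 = (1.00)(1.00) − (-0.45)(0.00) = 1.0000
  C_23 = −[(1.00)(-0.15) − (-0.45)(0.00)] = 0.1500
  C_31 = (-0.45)(-0.25) − (-0.45)(0.70) = 0.4275
  C_32 = −[(1.00)(-0.25) − (-0.45)(-0.40)] = 0.4300
  C_33 = (1.00)(0.70) − (-0.45)(-0.40) = 0.5200
det(I−A) = Σ_j (I−A)_1j·C_1j = (1.00)(0.6625) + (-0.45)(0.4000) + (-0.45)(0.0600) = 0.4555
adj(I−A) = Cᵀ =
  [ 0.6625   0.5175   0.4275]
  [ 0.4000   1.0000   0.4300]
  [ 0.0600   0.1500   0.5200]
(I − A)⁻¹ = adj(I−A) / det(I−A) ≈
  [   1.4544     1.1361     0.9385]
  [   0.8782     2.1954     0.9440]
  [   0.1317     0.3293     1.1416]
x = (I − A)⁻¹ d = adj(I−A)·d / det(I−A), with det(I−A) = 0.4555:
  x_1 = (0.6625·275 + 0.5175·50 + 0.4275·350) / 0.4555 = 357.6875 / 0.4555 ≈ 785.3
  x_2 = (0.4000·275 + 1.0000·50 + 0.4300·350) / 0.4555 = 310.50 / 0.4555 ≈ 681.7
  x_3 = (0.0600·275 + 0.1500·50 + 0.5200·350) / 0.4555 = 206.00 / 0.4555 ≈ 452.3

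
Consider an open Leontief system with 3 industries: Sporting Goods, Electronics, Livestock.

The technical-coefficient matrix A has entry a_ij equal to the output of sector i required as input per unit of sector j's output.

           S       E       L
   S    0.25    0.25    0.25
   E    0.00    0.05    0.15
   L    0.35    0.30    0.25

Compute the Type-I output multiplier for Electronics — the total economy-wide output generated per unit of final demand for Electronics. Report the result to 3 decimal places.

m_E = 2.597

I − A =
  [   0.75    -0.25    -0.25]
  [   0.00     0.95    -0.15]
  [  -0.35    -0.30     0.75]
Cofactors of I−A, C_ij = (−1)^(i+j)·(minor ij) (rows/columns in the sector order above):
  C_11 = (0.95)(0.75) − (-0.15)(-0.30) = 0.6675
  C_12 = −[(0.00)(0.75) − (-0.15)(-0.35)] = 0.0525
  C_13 = (0.00)(-0.30) − (0.95)(-0.35) = 0.3325
  C_21 = −[(-0.25)(0.75) − (-0.25)(-0.30)] = 0.2625
  C_22 = (0.75)(0.75) − (-0.25)(-0.35) = 0.4750
  C_23 = −[(0.75)(-0.30) − (-0.25)(-0.35)] = 0.3125
  C_31 = (-0.25)(-0.15) − (-0.25)(0.95) = 0.2750
  C_32 = −[(0.75)(-0.15) − (-0.25)(0.00)] = 0.1125
  C_33 = (0.75)(0.95) − (-0.25)(0.00) = 0.7125
det(I−A) = Σ_j (I−A)_1j·C_1j = (0.75)(0.6675) + (-0.25)(0.0525) + (-0.25)(0.3325) = 0.404375
adj(I−A) = Cᵀ =
  [ 0.6675   0.2625   0.2750]
  [ 0.0525   0.4750   0.1125]
  [ 0.3325   0.3125   0.7125]
(I − A)⁻¹ = adj(I−A) / det(I−A) ≈
  [   1.6507     0.6491     0.6801]
  [   0.1298     1.1747     0.2782]
  [   0.8223     0.7728     1.7620]
The output multiplier for sector j is the column-j sum of the Leontief inverse (I − A)⁻¹ = adj(I−A) / det(I−A).
Column E of adj(I−A): (0.2625, 0.4750, 0.3125); det(I−A) = 0.404375.
m_E = (0.2625 + 0.4750 + 0.3125) / 0.404375 = 1.05 / 0.404375 ≈ 2.597.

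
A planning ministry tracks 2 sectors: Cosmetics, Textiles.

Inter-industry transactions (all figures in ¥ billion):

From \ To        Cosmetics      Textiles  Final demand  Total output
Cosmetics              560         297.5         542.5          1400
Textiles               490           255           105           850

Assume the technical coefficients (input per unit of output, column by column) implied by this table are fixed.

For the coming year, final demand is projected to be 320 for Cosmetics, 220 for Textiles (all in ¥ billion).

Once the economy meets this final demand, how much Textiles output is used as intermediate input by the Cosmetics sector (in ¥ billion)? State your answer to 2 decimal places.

z_21 = 354.12

Technical coefficients a_ij = z_ij / X_j:
  a_11 = 560/1400 = 0.40, a_21 = 490/1400 = 0.35
  a_12 = 297.5/850 = 0.35, a_22 = 255/850 = 0.30
I − A =
  [   0.60    -0.35]
  [  -0.35     0.70]
det(I−A) = (0.60)(0.70) − (-0.35)(-0.35) = 0.2975
adj(I−A) = [[0.70, 0.35], [0.35, 0.60]]
(I − A)⁻¹ = adj(I−A) / det(I−A) ≈
  [   2.3529     1.1765]
  [   1.1765     2.0168]
First solve x = (I − A)⁻¹ d = adj(I−A)·d / det(I−A); in particular x_1 = (0.70·320 + 0.35·220) / 0.2975 = 301.00 / 0.2975 ≈ 1011.7647.
Intermediate flow from 2 to 1: z_21 = a_21 · x_1 = 0.35 × 301.00 / 0.2975 = 105.35 / 0.2975 ≈ 354.12.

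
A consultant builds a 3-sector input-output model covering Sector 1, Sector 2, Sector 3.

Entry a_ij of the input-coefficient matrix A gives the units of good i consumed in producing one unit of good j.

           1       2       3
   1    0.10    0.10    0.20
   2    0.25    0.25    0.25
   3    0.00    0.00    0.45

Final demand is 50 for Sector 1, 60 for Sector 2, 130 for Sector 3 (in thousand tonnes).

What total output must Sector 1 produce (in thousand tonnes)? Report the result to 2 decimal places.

x_1 = 130.56

I − A =
  [   0.90    -0.10    -0.20]
  [  -0.25     0.75    -0.25]
  [   0.00     0.00     0.55]
Cofactors of I−A, C_ij = (−1)^(i+j)·(minor ij) (rows/columns in the sector order above):
  C_11 = (0.75)(0.55) − (-0.25)(0.00) = 0.4125
  C_12 = −[(-0.25)(0.55) − (-0.25)(0.00)] = 0.1375
  C_13 = (-0.25)(0.00) − (0.75)(0.00) = 0.0000
  C_21 = −[(-0.10)(0.55) − (-0.20)(0.00)] = 0.0550
  C_22 = (0.90)(0.55) − (-0.20)(0.00) = 0.4950
  C_23 = −[(0.90)(0.00) − (-0.10)(0.00)] = 0.0000
  C_31 = (-0.10)(-0.25) − (-0.20)(0.75) = 0.1750
  C_32 = −[(0.90)(-0.25) − (-0.20)(-0.25)] = 0.2750
  C_33 = (0.90)(0.75) − (-0.10)(-0.25) = 0.6500
det(I−A) = Σ_j (I−A)_1j·C_1j = (0.90)(0.4125) + (-0.10)(0.1375) + (-0.20)(0.0000) = 0.3575
adj(I−A) = Cᵀ =
  [ 0.4125   0.0550   0.1750]
  [ 0.1375   0.4950   0.2750]
  [ 0.0000   0.0000   0.6500]
(I − A)⁻¹ = adj(I−A) / det(I−A) ≈
  [   1.1538     0.1538     0.4895]
  [   0.3846     1.3846     0.7692]
  [   0.0000     0.0000     1.8182]
x = (I − A)⁻¹ d = adj(I−A)·d / det(I−A), with det(I−A) = 0.3575:
  x_1 = (0.4125·50 + 0.0550·60 + 0.1750·130) / 0.3575 = 46.675 / 0.3575 ≈ 130.56
  x_2 = (0.1375·50 + 0.4950·60 + 0.2750·130) / 0.3575 = 72.325 / 0.3575 ≈ 202.31
  x_3 = (0.0000·50 + 0.0000·60 + 0.6500·130) / 0.3575 = 84.50 / 0.3575 ≈ 236.36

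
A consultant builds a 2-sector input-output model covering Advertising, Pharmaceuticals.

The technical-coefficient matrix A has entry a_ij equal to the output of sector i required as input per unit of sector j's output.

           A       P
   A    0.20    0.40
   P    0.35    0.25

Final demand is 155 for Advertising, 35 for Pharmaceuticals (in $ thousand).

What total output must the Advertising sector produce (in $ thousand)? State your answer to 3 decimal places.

I − A =
  [   0.80    -0.40]
  [  -0.35     0.75]
det(I−A) = (0.80)(0.75) − (-0.40)(-0.35) = 0.4600
adj(I−A) = [[0.75, 0.40], [0.35, 0.80]]
(I − A)⁻¹ = adj(I−A) / det(I−A) ≈
  [   1.6304     0.8696]
  [   0.7609     1.7391]
x = (I − A)⁻¹ d = adj(I−A)·d / det(I−A), with det(I−A) = 0.4600:
  x_A = (0.75·155 + 0.40·35) / 0.4600 = 130.25 / 0.4600 ≈ 283.152
  x_P = (0.35·155 + 0.80·35) / 0.4600 = 82.25 / 0.4600 ≈ 178.804

x_A = 283.152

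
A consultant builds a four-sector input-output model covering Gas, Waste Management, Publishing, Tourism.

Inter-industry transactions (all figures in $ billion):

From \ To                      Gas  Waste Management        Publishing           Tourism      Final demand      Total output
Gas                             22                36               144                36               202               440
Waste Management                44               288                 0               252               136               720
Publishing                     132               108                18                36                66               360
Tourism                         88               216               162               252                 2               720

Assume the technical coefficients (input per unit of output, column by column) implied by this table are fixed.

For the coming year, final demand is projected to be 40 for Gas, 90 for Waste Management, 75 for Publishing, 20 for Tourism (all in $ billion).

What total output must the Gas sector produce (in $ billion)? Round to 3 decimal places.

Technical coefficients a_ij = z_ij / X_j:
  a_11 = 22/440 = 0.05, a_21 = 44/440 = 0.10, a_31 = 132/440 = 0.30, a_41 = 88/440 = 0.20
  a_12 = 36/720 = 0.05, a_22 = 288/720 = 0.40, a_32 = 108/720 = 0.15, a_42 = 216/720 = 0.30
  a_13 = 144/360 = 0.40, a_23 = 0/360 = 0.00, a_33 = 18/360 = 0.05, a_43 = 162/360 = 0.45
  a_14 = 36/720 = 0.05, a_24 = 252/720 = 0.35, a_34 = 36/720 = 0.05, a_44 = 252/720 = 0.35
I − A =
  [   0.95    -0.05    -0.40    -0.05]
  [  -0.10     0.60     0.00    -0.35]
  [  -0.30    -0.15     0.95    -0.05]
  [  -0.20    -0.30    -0.45     0.65]
Compute the cofactors C_ij = (−1)^(i+j)·(3×3 minor ij) of I−A; the adjugate is their transpose:
adj(I−A) = Cᵀ =
  [ 0.233625   0.092375   0.135375   0.078125]
  [ 0.173250   0.467000   0.205875   0.280625]
  [ 0.113250   0.120125   0.256500   0.093125]
  [ 0.230250   0.327125   0.314250   0.458750]
det(I−A) = Σ_j (I−A)_1j·C_1j = (0.95)(0.233625) + (-0.05)(0.173250) + (-0.40)(0.113250) + (-0.05)(0.230250) = 0.15646875
(I − A)⁻¹ = adj(I−A) / det(I−A) ≈
  [   1.4931     0.5904     0.8652     0.4993]
  [   1.1072     2.9846     1.3158     1.7935]
  [   0.7238     0.7677     1.6393     0.5952]
  [   1.4715     2.0907     2.0084     2.9319]
x = (I − A)⁻¹ d = adj(I−A)·d / det(I−A), with det(I−A) = 0.15646875:
  x_1 = (0.233625·40 + 0.092375·90 + 0.135375·75 + 0.078125·20) / 0.15646875 = 29.374375 / 0.15646875 ≈ 187.733
  x_2 = (0.173250·40 + 0.467000·90 + 0.205875·75 + 0.280625·20) / 0.15646875 = 70.013125 / 0.15646875 ≈ 447.458
  x_3 = (0.113250·40 + 0.120125·90 + 0.256500·75 + 0.093125·20) / 0.15646875 = 36.44125 / 0.15646875 ≈ 232.898
  x_4 = (0.230250·40 + 0.327125·90 + 0.314250·75 + 0.458750·20) / 0.15646875 = 71.395 / 0.15646875 ≈ 456.289

x_1 = 187.733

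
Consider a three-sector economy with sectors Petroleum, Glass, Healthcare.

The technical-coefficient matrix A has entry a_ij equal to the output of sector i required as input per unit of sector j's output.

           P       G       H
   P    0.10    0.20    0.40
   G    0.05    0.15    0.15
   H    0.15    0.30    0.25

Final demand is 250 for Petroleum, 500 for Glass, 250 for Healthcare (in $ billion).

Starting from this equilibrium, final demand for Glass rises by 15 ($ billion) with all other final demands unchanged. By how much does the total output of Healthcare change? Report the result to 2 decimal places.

I − A =
  [   0.90    -0.20    -0.40]
  [  -0.05     0.85    -0.15]
  [  -0.15    -0.30     0.75]
Cofactors of I−A, C_ij = (−1)^(i+j)·(minor ij) (rows/columns in the sector order above):
  C_11 = (0.85)(0.75) − (-0.15)(-0.30) = 0.5925
  C_12 = −[(-0.05)(0.75) − (-0.15)(-0.15)] = 0.0600
  C_13 = (-0.05)(-0.30) − (0.85)(-0.15) = 0.1425
  C_21 = −[(-0.20)(0.75) − (-0.40)(-0.30)] = 0.2700
  C_22 = (0.90)(0.75) − (-0.40)(-0.15) = 0.6150
  C_23 = −[(0.90)(-0.30) − (-0.20)(-0.15)] = 0.3000
  C_31 = (-0.20)(-0.15) − (-0.40)(0.85) = 0.3700
  C_32 = −[(0.90)(-0.15) − (-0.40)(-0.05)] = 0.1550
  C_33 = (0.90)(0.85) − (-0.20)(-0.05) = 0.7550
det(I−A) = Σ_j (I−A)_1j·C_1j = (0.90)(0.5925) + (-0.20)(0.0600) + (-0.40)(0.1425) = 0.46425
adj(I−A) = Cᵀ =
  [ 0.5925   0.2700   0.3700]
  [ 0.0600   0.6150   0.1550]
  [ 0.1425   0.3000   0.7550]
(I − A)⁻¹ = adj(I−A) / det(I−A) ≈
  [   1.2763     0.5816     0.7970]
  [   0.1292     1.3247     0.3339]
  [   0.3069     0.6462     1.6263]
Δx = (I − A)⁻¹ Δd with Δd having +15 in the Glass component and 0 elsewhere.
So Δx_H = L_HG · (+15), where L_HG = adj(I−A)_HG / det(I−A) = 0.3000 / 0.46425.
Δx_H = 0.3000 × (+15) / 0.46425 = 4.50 / 0.46425 ≈ 9.69.

Δx_H = 9.69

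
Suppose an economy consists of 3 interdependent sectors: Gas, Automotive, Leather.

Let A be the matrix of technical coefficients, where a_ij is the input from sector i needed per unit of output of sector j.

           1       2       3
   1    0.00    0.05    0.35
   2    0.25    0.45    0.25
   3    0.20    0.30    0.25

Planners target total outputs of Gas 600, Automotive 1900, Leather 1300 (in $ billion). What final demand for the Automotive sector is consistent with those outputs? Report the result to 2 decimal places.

d_2 = 570.00

I − A =
  [   1.00    -0.05    -0.35]
  [  -0.25     0.55    -0.25]
  [  -0.20    -0.30     0.75]
d = (I − A) x:
  d_1 = (+1.00)·600 + (-0.05)·1900 + (-0.35)·1300 = 50.00
  d_2 = (-0.25)·600 + (+0.55)·1900 + (-0.25)·1300 = 570.00
  d_3 = (-0.20)·600 + (-0.30)·1900 + (+0.75)·1300 = 285.00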